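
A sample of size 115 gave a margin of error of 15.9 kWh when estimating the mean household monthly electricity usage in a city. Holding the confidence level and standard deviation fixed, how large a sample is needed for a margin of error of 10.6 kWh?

Margin of error scales as 1/√n, so n₂ = n₁·(E₁/E₂)².
n₂ = 115 × (15.9/10.6)² = 115 × 2.25 = 258.75
Round up: n₂ = 259.

n = 259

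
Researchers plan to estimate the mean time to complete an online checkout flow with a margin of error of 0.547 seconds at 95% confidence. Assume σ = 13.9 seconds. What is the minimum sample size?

For a mean, the margin of error is E = z·σ/√n, so n = (zσ/E)².
At 95% confidence, z = 1.960.
n = (1.960 × 13.9 / 0.547)² = 2480.66
Round up: n = 2481.

2481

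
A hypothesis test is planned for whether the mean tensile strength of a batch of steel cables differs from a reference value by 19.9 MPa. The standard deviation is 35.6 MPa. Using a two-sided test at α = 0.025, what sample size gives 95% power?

For a one-sample z-test, n = ((z_{α/2} + z_β)·σ/δ)².
z_{α/2} = 2.241 (two-sided α = 0.025); z_β = 1.645 (power 95% → β = 0.05).
n = (3.886 × 35.6 / 19.9)² = 48.33
Round up: n = 49.

n = 49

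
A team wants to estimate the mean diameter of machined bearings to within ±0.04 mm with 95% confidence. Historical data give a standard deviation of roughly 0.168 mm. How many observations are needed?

n = 68

For a mean, the margin of error is E = z·σ/√n, so n = (zσ/E)².
At 95% confidence, z = 1.960.
n = (1.960 × 0.168 / 0.04)² = 67.77
Round up: n = 68.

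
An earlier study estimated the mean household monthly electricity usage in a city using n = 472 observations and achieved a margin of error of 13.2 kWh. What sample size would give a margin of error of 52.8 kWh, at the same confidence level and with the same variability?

30

Margin of error scales as 1/√n, so n₂ = n₁·(E₁/E₂)².
n₂ = 472 × (13.2/52.8)² = 472 × 0.0625 = 29.50
Round up: n₂ = 30.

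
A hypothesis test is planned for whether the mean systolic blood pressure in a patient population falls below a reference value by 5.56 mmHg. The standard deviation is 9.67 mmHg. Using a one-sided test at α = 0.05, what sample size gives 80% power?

19

For a one-sample z-test, n = ((z_α + z_β)·σ/δ)².
z_α = 1.645 (one-sided α = 0.05); z_β = 0.842 (power 80% → β = 0.2).
n = (2.487 × 9.67 / 5.56)² = 18.71
Round up: n = 19.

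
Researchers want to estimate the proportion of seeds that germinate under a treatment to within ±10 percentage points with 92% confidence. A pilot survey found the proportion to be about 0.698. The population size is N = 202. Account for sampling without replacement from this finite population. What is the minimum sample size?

n = 50

For a proportion with margin E = 0.1 at 92% confidence, z = 1.751.
n = p̂(1−p̂)(z/E)² = 0.698 × 0.302 × (1.751/0.1)² = 64.63 — call this n₀.
Finite-population correction with N = 202: n = n₀ / (1 + (n₀−1)/N) = 64.63 / 1.315 = 49.15
Round up: n = 50.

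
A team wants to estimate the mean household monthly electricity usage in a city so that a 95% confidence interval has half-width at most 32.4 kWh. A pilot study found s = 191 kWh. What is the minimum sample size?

134

For a mean, the margin of error is E = z·σ/√n, so n = (zσ/E)².
At 95% confidence, z = 1.960.
n = (1.960 × 191 / 32.4)² = 133.50
Round up: n = 134.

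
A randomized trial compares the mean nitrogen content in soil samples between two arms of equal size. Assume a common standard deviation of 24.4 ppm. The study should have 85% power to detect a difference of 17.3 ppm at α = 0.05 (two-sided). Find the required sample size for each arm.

For two equal groups, n per group = 2·((z_{α/2} + z_β)·σ/δ)².
z_{α/2} = 1.960; z_β = 1.036 (power 85%).
n = 2 × (2.996 × 24.4 / 17.3)² = 2 × 17.86 = 35.72
Round up: n = 36 per group.

36 per group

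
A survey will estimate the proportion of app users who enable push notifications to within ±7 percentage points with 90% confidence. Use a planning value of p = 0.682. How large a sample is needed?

n = 120

For a proportion with margin E = 0.07 at 90% confidence, z = 1.645.
n = p̂(1−p̂)(z/E)² = 0.682 × 0.318 × (1.645/0.07)² = 119.77
Round up: n = 120.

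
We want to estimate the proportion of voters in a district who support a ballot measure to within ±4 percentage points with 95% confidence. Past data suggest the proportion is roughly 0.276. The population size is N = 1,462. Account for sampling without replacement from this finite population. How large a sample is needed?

For a proportion with margin E = 0.04 at 95% confidence, z = 1.960.
n = p̂(1−p̂)(z/E)² = 0.276 × 0.724 × (1.960/0.04)² = 479.78 — call this n₀.
Finite-population correction with N = 1,462: n = n₀ / (1 + (n₀−1)/N) = 479.78 / 1.327 = 361.55
Round up: n = 362.

n = 362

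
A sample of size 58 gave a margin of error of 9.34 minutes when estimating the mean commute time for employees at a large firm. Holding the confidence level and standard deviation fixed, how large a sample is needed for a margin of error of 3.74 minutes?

Margin of error scales as 1/√n, so n₂ = n₁·(E₁/E₂)².
n₂ = 58 × (9.34/3.74)² = 58 × 6.237 = 361.75
Round up: n₂ = 362.

362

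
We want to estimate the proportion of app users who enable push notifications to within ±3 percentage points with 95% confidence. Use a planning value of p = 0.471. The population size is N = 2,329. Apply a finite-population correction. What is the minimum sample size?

For a proportion with margin E = 0.03 at 95% confidence, z = 1.960.
n = p̂(1−p̂)(z/E)² = 0.471 × 0.529 × (1.960/0.03)² = 1063.52 — call this n₀.
Finite-population correction with N = 2,329: n = n₀ / (1 + (n₀−1)/N) = 1063.52 / 1.456 = 730.44
Round up: n = 731.

731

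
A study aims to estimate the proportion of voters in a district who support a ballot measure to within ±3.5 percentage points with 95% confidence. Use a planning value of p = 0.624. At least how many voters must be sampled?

For a proportion with margin E = 0.035 at 95% confidence, z = 1.960.
n = p̂(1−p̂)(z/E)² = 0.624 × 0.376 × (1.960/0.035)² = 735.78
Round up: n = 736.

736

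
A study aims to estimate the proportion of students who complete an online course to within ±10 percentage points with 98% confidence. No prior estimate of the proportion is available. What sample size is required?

n = 136

For a proportion with margin E = 0.1 at 98% confidence, z = 2.326.
With no prior estimate, use p = 0.5, which maximizes p(1−p) at 0.25.
n = 0.25 × (z/E)² = 0.25 × (2.326/0.1)² = 135.26
Round up: n = 136.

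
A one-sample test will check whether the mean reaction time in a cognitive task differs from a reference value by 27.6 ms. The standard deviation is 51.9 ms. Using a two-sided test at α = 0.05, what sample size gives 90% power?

For a one-sample z-test, n = ((z_{α/2} + z_β)·σ/δ)².
z_{α/2} = 1.960 (two-sided α = 0.05); z_β = 1.282 (power 90% → β = 0.1).
n = (3.242 × 51.9 / 27.6)² = 37.17
Round up: n = 38.

38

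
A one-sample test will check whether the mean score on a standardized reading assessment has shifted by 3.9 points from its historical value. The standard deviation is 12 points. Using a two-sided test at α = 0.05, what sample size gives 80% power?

For a one-sample z-test, n = ((z_{α/2} + z_β)·σ/δ)².
z_{α/2} = 1.960 (two-sided α = 0.05); z_β = 0.842 (power 80% → β = 0.2).
n = (2.802 × 12 / 3.9)² = 74.33
Round up: n = 75.

75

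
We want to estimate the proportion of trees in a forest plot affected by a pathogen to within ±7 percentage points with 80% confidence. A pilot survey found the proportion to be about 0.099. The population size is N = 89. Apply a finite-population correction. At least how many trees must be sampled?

n = 23

For a proportion with margin E = 0.07 at 80% confidence, z = 1.282.
n = p̂(1−p̂)(z/E)² = 0.099 × 0.901 × (1.282/0.07)² = 29.92 — call this n₀.
Finite-population correction with N = 89: n = n₀ / (1 + (n₀−1)/N) = 29.92 / 1.325 = 22.58
Round up: n = 23.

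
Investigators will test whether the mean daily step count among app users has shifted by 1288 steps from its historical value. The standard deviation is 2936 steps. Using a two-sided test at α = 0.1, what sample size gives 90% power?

For a one-sample z-test, n = ((z_{α/2} + z_β)·σ/δ)².
z_{α/2} = 1.645 (two-sided α = 0.1); z_β = 1.282 (power 90% → β = 0.1).
n = (2.927 × 2936 / 1288)² = 44.52
Round up: n = 45.

45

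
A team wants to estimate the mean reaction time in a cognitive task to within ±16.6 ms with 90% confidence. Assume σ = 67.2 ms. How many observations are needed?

45

For a mean, the margin of error is E = z·σ/√n, so n = (zσ/E)².
At 90% confidence, z = 1.645.
n = (1.645 × 67.2 / 16.6)² = 44.35
Round up: n = 45.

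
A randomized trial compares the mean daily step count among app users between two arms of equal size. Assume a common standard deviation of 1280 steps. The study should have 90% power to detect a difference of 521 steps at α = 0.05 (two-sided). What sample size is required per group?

127 per group

For two equal groups, n per group = 2·((z_{α/2} + z_β)·σ/δ)².
z_{α/2} = 1.960; z_β = 1.282 (power 90%).
n = 2 × (3.242 × 1280 / 521)² = 2 × 63.44 = 126.88
Round up: n = 127 per group.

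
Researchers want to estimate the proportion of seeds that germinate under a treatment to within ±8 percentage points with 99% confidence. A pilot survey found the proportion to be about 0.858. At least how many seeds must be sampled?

n = 127

For a proportion with margin E = 0.08 at 99% confidence, z = 2.576.
n = p̂(1−p̂)(z/E)² = 0.858 × 0.142 × (2.576/0.08)² = 126.32
Round up: n = 127.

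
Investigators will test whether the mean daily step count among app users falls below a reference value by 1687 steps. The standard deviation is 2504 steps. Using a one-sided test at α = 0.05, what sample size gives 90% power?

n = 19

For a one-sample z-test, n = ((z_α + z_β)·σ/δ)².
z_α = 1.645 (one-sided α = 0.05); z_β = 1.282 (power 90% → β = 0.1).
n = (2.927 × 2504 / 1687)² = 18.87
Round up: n = 19.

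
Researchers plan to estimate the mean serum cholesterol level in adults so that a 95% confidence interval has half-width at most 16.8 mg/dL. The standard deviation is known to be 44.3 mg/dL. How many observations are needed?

For a mean, the margin of error is E = z·σ/√n, so n = (zσ/E)².
At 95% confidence, z = 1.960.
n = (1.960 × 44.3 / 16.8)² = 26.71
Round up: n = 27.

27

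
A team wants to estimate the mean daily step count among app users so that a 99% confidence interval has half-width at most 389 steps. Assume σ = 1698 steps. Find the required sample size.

For a mean, the margin of error is E = z·σ/√n, so n = (zσ/E)².
At 99% confidence, z = 2.576.
n = (2.576 × 1698 / 389)² = 126.44
Round up: n = 127.

127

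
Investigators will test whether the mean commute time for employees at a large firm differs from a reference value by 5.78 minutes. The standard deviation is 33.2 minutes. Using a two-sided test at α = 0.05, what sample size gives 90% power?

347

For a one-sample z-test, n = ((z_{α/2} + z_β)·σ/δ)².
z_{α/2} = 1.960 (two-sided α = 0.05); z_β = 1.282 (power 90% → β = 0.1).
n = (3.242 × 33.2 / 5.78)² = 346.77
Round up: n = 347.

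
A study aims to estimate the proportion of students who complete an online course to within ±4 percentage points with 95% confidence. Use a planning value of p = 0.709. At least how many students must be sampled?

For a proportion with margin E = 0.04 at 95% confidence, z = 1.960.
n = p̂(1−p̂)(z/E)² = 0.709 × 0.291 × (1.960/0.04)² = 495.37
Round up: n = 496.

496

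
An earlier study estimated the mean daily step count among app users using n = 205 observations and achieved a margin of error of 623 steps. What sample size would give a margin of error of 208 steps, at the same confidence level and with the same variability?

Margin of error scales as 1/√n, so n₂ = n₁·(E₁/E₂)².
n₂ = 205 × (623/208)² = 205 × 8.971 = 1839.06
Round up: n₂ = 1840.

1840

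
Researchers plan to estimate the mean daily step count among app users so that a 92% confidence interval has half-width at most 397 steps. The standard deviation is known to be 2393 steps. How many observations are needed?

112

For a mean, the margin of error is E = z·σ/√n, so n = (zσ/E)².
At 92% confidence, z = 1.751.
n = (1.751 × 2393 / 397)² = 111.40
Round up: n = 112.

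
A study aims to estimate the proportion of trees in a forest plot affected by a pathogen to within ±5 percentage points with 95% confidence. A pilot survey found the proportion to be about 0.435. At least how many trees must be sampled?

For a proportion with margin E = 0.05 at 95% confidence, z = 1.960.
n = p̂(1−p̂)(z/E)² = 0.435 × 0.565 × (1.960/0.05)² = 377.67
Round up: n = 378.

378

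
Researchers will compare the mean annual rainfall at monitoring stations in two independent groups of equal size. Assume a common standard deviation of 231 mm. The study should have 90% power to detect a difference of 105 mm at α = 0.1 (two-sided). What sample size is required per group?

83 per group

For two equal groups, n per group = 2·((z_{α/2} + z_β)·σ/δ)².
z_{α/2} = 1.645; z_β = 1.282 (power 90%).
n = 2 × (2.927 × 231 / 105)² = 2 × 41.47 = 82.94
Round up: n = 83 per group.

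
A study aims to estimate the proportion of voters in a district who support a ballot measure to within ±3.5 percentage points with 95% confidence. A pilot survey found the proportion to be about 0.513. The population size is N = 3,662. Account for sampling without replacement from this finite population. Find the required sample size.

For a proportion with margin E = 0.035 at 95% confidence, z = 1.960.
n = p̂(1−p̂)(z/E)² = 0.513 × 0.487 × (1.960/0.035)² = 783.47 — call this n₀.
Finite-population correction with N = 3,662: n = n₀ / (1 + (n₀−1)/N) = 783.47 / 1.214 = 645.36
Round up: n = 646.

n = 646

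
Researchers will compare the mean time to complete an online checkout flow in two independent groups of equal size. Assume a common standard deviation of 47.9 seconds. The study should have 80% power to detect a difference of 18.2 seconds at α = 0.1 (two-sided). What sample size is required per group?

86 per group

For two equal groups, n per group = 2·((z_{α/2} + z_β)·σ/δ)².
z_{α/2} = 1.645; z_β = 0.842 (power 80%).
n = 2 × (2.487 × 47.9 / 18.2)² = 2 × 42.84 = 85.68
Round up: n = 86 per group.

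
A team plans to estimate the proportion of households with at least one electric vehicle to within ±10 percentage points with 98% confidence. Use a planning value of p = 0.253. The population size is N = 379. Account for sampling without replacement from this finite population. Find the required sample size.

81

For a proportion with margin E = 0.1 at 98% confidence, z = 2.326.
n = p̂(1−p̂)(z/E)² = 0.253 × 0.747 × (2.326/0.1)² = 102.25 — call this n₀.
Finite-population correction with N = 379: n = n₀ / (1 + (n₀−1)/N) = 102.25 / 1.267 = 80.70
Round up: n = 81.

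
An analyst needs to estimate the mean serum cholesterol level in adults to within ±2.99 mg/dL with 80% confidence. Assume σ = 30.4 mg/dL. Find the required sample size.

For a mean, the margin of error is E = z·σ/√n, so n = (zσ/E)².
At 80% confidence, z = 1.282.
n = (1.282 × 30.4 / 2.99)² = 169.90
Round up: n = 170.

170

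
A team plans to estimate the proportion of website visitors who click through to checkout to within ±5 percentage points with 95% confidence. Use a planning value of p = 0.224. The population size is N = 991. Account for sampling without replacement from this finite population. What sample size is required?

211

For a proportion with margin E = 0.05 at 95% confidence, z = 1.960.
n = p̂(1−p̂)(z/E)² = 0.224 × 0.776 × (1.960/0.05)² = 267.10 — call this n₀.
Finite-population correction with N = 991: n = n₀ / (1 + (n₀−1)/N) = 267.10 / 1.269 = 210.48
Round up: n = 211.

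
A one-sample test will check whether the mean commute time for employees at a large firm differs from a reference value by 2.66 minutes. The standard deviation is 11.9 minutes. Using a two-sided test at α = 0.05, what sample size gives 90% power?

For a one-sample z-test, n = ((z_{α/2} + z_β)·σ/δ)².
z_{α/2} = 1.960 (two-sided α = 0.05); z_β = 1.282 (power 90% → β = 0.1).
n = (3.242 × 11.9 / 2.66)² = 210.36
Round up: n = 211.

211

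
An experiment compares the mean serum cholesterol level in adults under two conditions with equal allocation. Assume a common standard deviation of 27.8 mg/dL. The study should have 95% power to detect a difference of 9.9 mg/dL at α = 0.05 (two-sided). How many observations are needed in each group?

205 per group

For two equal groups, n per group = 2·((z_{α/2} + z_β)·σ/δ)².
z_{α/2} = 1.960; z_β = 1.645 (power 95%).
n = 2 × (3.605 × 27.8 / 9.9)² = 2 × 102.48 = 204.96
Round up: n = 205 per group.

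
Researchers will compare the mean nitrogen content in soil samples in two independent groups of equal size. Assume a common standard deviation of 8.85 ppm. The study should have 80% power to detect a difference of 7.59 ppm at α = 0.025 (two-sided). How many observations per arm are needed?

For two equal groups, n per group = 2·((z_{α/2} + z_β)·σ/δ)².
z_{α/2} = 2.241; z_β = 0.842 (power 80%).
n = 2 × (3.083 × 8.85 / 7.59)² = 2 × 12.92 = 25.84
Round up: n = 26 per group.

26 per group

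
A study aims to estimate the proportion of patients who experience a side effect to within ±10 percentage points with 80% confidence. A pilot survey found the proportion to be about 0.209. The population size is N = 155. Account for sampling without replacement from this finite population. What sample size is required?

n = 24

For a proportion with margin E = 0.1 at 80% confidence, z = 1.282.
n = p̂(1−p̂)(z/E)² = 0.209 × 0.791 × (1.282/0.1)² = 27.17 — call this n₀.
Finite-population correction with N = 155: n = n₀ / (1 + (n₀−1)/N) = 27.17 / 1.169 = 23.24
Round up: n = 24.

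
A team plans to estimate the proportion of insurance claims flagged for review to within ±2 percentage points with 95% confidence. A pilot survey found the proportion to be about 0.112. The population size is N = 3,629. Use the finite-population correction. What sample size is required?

For a proportion with margin E = 0.02 at 95% confidence, z = 1.960.
n = p̂(1−p̂)(z/E)² = 0.112 × 0.888 × (1.960/0.02)² = 955.18 — call this n₀.
Finite-population correction with N = 3,629: n = n₀ / (1 + (n₀−1)/N) = 955.18 / 1.263 = 756.28
Round up: n = 757.

757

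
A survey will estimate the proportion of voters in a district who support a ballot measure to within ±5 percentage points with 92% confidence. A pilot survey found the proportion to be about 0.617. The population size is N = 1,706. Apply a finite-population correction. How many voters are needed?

For a proportion with margin E = 0.05 at 92% confidence, z = 1.751.
n = p̂(1−p̂)(z/E)² = 0.617 × 0.383 × (1.751/0.05)² = 289.81 — call this n₀.
Finite-population correction with N = 1,706: n = n₀ / (1 + (n₀−1)/N) = 289.81 / 1.169 = 247.91
Round up: n = 248.

248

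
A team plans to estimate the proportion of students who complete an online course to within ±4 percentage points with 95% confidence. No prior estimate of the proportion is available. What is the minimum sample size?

For a proportion with margin E = 0.04 at 95% confidence, z = 1.960.
With no prior estimate, use p = 0.5, which maximizes p(1−p) at 0.25.
n = 0.25 × (z/E)² = 0.25 × (1.960/0.04)² = 600.25
Round up: n = 601.

601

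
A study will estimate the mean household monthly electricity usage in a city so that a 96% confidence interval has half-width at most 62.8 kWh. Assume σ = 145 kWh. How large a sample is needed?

23

For a mean, the margin of error is E = z·σ/√n, so n = (zσ/E)².
At 96% confidence, z = 2.054.
n = (2.054 × 145 / 62.8)² = 22.49
Round up: n = 23.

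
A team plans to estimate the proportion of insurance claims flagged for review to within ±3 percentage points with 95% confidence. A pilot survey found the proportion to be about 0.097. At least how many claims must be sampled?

374

For a proportion with margin E = 0.03 at 95% confidence, z = 1.960.
n = p̂(1−p̂)(z/E)² = 0.097 × 0.903 × (1.960/0.03)² = 373.88
Round up: n = 374.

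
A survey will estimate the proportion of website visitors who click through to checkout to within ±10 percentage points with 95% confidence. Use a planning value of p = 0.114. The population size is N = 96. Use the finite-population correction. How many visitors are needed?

For a proportion with margin E = 0.1 at 95% confidence, z = 1.960.
n = p̂(1−p̂)(z/E)² = 0.114 × 0.886 × (1.960/0.1)² = 38.80 — call this n₀.
Finite-population correction with N = 96: n = n₀ / (1 + (n₀−1)/N) = 38.80 / 1.394 = 27.83
Round up: n = 28.

28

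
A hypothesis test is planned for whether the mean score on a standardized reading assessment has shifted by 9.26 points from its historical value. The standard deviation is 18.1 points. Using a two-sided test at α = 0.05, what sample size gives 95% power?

For a one-sample z-test, n = ((z_{α/2} + z_β)·σ/δ)².
z_{α/2} = 1.960 (two-sided α = 0.05); z_β = 1.645 (power 95% → β = 0.05).
n = (3.605 × 18.1 / 9.26)² = 49.65
Round up: n = 50.

50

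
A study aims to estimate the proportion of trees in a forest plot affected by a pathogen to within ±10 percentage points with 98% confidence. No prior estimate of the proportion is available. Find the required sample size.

For a proportion with margin E = 0.1 at 98% confidence, z = 2.326.
With no prior estimate, use p = 0.5, which maximizes p(1−p) at 0.25.
n = 0.25 × (z/E)² = 0.25 × (2.326/0.1)² = 135.26
Round up: n = 136.

n = 136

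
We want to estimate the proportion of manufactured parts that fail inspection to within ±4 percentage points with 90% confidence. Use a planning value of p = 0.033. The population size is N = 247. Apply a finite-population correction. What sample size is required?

For a proportion with margin E = 0.04 at 90% confidence, z = 1.645.
n = p̂(1−p̂)(z/E)² = 0.033 × 0.967 × (1.645/0.04)² = 53.97 — call this n₀.
Finite-population correction with N = 247: n = n₀ / (1 + (n₀−1)/N) = 53.97 / 1.214 = 44.46
Round up: n = 45.

n = 45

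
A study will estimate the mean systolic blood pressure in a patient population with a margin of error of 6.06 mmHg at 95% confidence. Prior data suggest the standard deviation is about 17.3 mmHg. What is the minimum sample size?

32

For a mean, the margin of error is E = z·σ/√n, so n = (zσ/E)².
At 95% confidence, z = 1.960.
n = (1.960 × 17.3 / 6.06)² = 31.31
Round up: n = 32.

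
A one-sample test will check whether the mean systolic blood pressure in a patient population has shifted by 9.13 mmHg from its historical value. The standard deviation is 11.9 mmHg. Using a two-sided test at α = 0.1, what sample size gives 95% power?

19

For a one-sample z-test, n = ((z_{α/2} + z_β)·σ/δ)².
z_{α/2} = 1.645 (two-sided α = 0.1); z_β = 1.645 (power 95% → β = 0.05).
n = (3.290 × 11.9 / 9.13)² = 18.39
Round up: n = 19.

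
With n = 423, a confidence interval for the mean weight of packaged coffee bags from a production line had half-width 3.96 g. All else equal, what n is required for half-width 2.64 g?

n = 952

Margin of error scales as 1/√n, so n₂ = n₁·(E₁/E₂)².
n₂ = 423 × (3.96/2.64)² = 423 × 2.25 = 951.75
Round up: n₂ = 952.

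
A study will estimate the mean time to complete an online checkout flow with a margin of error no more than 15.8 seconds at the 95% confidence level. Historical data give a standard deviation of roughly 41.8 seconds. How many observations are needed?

n = 27

For a mean, the margin of error is E = z·σ/√n, so n = (zσ/E)².
At 95% confidence, z = 1.960.
n = (1.960 × 41.8 / 15.8)² = 26.89
Round up: n = 27.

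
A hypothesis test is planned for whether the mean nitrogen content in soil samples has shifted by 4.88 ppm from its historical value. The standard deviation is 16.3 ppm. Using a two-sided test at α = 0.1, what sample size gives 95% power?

n = 121

For a one-sample z-test, n = ((z_{α/2} + z_β)·σ/δ)².
z_{α/2} = 1.645 (two-sided α = 0.1); z_β = 1.645 (power 95% → β = 0.05).
n = (3.290 × 16.3 / 4.88)² = 120.76
Round up: n = 121.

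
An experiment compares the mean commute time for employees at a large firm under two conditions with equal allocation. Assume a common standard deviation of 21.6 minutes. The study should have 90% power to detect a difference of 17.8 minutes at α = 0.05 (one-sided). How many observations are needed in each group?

For two equal groups, n per group = 2·((z_α + z_β)·σ/δ)².
z_α = 1.645; z_β = 1.282 (power 90%).
n = 2 × (2.927 × 21.6 / 17.8)² = 2 × 12.62 = 25.24
Round up: n = 26 per group.

26 per group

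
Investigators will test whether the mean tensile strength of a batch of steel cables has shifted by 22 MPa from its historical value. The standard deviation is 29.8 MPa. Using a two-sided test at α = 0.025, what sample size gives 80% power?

18

For a one-sample z-test, n = ((z_{α/2} + z_β)·σ/δ)².
z_{α/2} = 2.241 (two-sided α = 0.025); z_β = 0.842 (power 80% → β = 0.2).
n = (3.083 × 29.8 / 22)² = 17.44
Round up: n = 18.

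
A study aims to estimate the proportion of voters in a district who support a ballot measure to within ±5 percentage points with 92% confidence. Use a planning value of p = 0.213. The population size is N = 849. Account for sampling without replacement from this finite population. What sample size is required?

166

For a proportion with margin E = 0.05 at 92% confidence, z = 1.751.
n = p̂(1−p̂)(z/E)² = 0.213 × 0.787 × (1.751/0.05)² = 205.58 — call this n₀.
Finite-population correction with N = 849: n = n₀ / (1 + (n₀−1)/N) = 205.58 / 1.241 = 165.66
Round up: n = 166.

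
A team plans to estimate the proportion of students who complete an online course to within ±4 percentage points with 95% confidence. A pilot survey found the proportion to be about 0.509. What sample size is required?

For a proportion with margin E = 0.04 at 95% confidence, z = 1.960.
n = p̂(1−p̂)(z/E)² = 0.509 × 0.491 × (1.960/0.04)² = 600.06
Round up: n = 601.

n = 601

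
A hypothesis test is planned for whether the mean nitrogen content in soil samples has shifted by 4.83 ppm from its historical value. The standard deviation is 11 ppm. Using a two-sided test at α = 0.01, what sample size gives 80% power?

61

For a one-sample z-test, n = ((z_{α/2} + z_β)·σ/δ)².
z_{α/2} = 2.576 (two-sided α = 0.01); z_β = 0.842 (power 80% → β = 0.2).
n = (3.418 × 11 / 4.83)² = 60.59
Round up: n = 61.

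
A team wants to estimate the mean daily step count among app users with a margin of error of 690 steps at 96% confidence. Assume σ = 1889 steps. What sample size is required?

For a mean, the margin of error is E = z·σ/√n, so n = (zσ/E)².
At 96% confidence, z = 2.054.
n = (2.054 × 1889 / 690)² = 31.62
Round up: n = 32.

32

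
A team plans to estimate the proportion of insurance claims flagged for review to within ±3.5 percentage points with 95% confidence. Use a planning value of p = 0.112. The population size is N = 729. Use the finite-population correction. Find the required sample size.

219

For a proportion with margin E = 0.035 at 95% confidence, z = 1.960.
n = p̂(1−p̂)(z/E)² = 0.112 × 0.888 × (1.960/0.035)² = 311.89 — call this n₀.
Finite-population correction with N = 729: n = n₀ / (1 + (n₀−1)/N) = 311.89 / 1.426 = 218.72
Round up: n = 219.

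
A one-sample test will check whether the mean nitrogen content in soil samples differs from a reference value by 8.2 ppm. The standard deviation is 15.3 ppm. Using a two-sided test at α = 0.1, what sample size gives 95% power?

For a one-sample z-test, n = ((z_{α/2} + z_β)·σ/δ)².
z_{α/2} = 1.645 (two-sided α = 0.1); z_β = 1.645 (power 95% → β = 0.05).
n = (3.290 × 15.3 / 8.2)² = 37.68
Round up: n = 38.

38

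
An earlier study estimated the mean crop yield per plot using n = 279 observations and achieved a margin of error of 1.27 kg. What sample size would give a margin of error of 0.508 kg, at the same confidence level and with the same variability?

Margin of error scales as 1/√n, so n₂ = n₁·(E₁/E₂)².
n₂ = 279 × (1.27/0.508)² = 279 × 6.25 = 1743.75
Round up: n₂ = 1744.

1744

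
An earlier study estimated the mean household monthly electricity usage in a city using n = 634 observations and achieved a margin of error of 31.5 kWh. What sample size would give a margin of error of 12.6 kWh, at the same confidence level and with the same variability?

Margin of error scales as 1/√n, so n₂ = n₁·(E₁/E₂)².
n₂ = 634 × (31.5/12.6)² = 634 × 6.25 = 3962.50
Round up: n₂ = 3963.

3963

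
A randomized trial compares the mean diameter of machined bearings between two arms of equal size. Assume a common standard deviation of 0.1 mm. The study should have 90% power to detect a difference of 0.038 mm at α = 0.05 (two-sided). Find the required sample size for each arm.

For two equal groups, n per group = 2·((z_{α/2} + z_β)·σ/δ)².
z_{α/2} = 1.960; z_β = 1.282 (power 90%).
n = 2 × (3.242 × 0.1 / 0.038)² = 2 × 72.79 = 145.58
Round up: n = 146 per group.

146 per group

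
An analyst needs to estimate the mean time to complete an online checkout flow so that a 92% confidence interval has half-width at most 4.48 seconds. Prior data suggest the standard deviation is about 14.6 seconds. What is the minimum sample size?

For a mean, the margin of error is E = z·σ/√n, so n = (zσ/E)².
At 92% confidence, z = 1.751.
n = (1.751 × 14.6 / 4.48)² = 32.56
Round up: n = 33.

33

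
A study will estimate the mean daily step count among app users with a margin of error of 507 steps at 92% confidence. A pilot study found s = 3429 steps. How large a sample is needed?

n = 141

For a mean, the margin of error is E = z·σ/√n, so n = (zσ/E)².
At 92% confidence, z = 1.751.
n = (1.751 × 3429 / 507)² = 140.25
Round up: n = 141.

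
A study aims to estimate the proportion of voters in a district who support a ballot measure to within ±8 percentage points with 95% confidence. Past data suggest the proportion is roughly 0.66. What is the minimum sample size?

135

For a proportion with margin E = 0.08 at 95% confidence, z = 1.960.
n = p̂(1−p̂)(z/E)² = 0.66 × 0.34 × (1.960/0.08)² = 134.70
Round up: n = 135.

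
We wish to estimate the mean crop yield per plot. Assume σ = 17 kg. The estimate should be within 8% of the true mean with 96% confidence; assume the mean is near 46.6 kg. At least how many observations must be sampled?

For a mean, the margin of error is E = z·σ/√n, so n = (zσ/E)².
At 96% confidence, z = 2.054.
E = 8% of 46.6 = 3.728 kg.
n = (2.054 × 17 / 3.728)² = 87.73
Round up: n = 88.

88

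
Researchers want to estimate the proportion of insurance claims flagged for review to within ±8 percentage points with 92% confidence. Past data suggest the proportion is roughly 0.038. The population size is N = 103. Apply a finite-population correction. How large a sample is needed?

n = 16

For a proportion with margin E = 0.08 at 92% confidence, z = 1.751.
n = p̂(1−p̂)(z/E)² = 0.038 × 0.962 × (1.751/0.08)² = 17.51 — call this n₀.
Finite-population correction with N = 103: n = n₀ / (1 + (n₀−1)/N) = 17.51 / 1.16 = 15.09
Round up: n = 16.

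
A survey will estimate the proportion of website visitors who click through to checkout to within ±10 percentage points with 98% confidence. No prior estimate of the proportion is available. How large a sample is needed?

For a proportion with margin E = 0.1 at 98% confidence, z = 2.326.
With no prior estimate, use p = 0.5, which maximizes p(1−p) at 0.25.
n = 0.25 × (z/E)² = 0.25 × (2.326/0.1)² = 135.26
Round up: n = 136.

136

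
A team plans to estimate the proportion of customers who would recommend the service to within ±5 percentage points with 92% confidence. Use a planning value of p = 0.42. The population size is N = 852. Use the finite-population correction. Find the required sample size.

For a proportion with margin E = 0.05 at 92% confidence, z = 1.751.
n = p̂(1−p̂)(z/E)² = 0.42 × 0.58 × (1.751/0.05)² = 298.75 — call this n₀.
Finite-population correction with N = 852: n = n₀ / (1 + (n₀−1)/N) = 298.75 / 1.349 = 221.46
Round up: n = 222.

222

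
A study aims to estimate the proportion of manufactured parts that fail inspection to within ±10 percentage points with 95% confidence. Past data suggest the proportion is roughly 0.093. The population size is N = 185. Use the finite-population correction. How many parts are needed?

For a proportion with margin E = 0.1 at 95% confidence, z = 1.960.
n = p̂(1−p̂)(z/E)² = 0.093 × 0.907 × (1.960/0.1)² = 32.40 — call this n₀.
Finite-population correction with N = 185: n = n₀ / (1 + (n₀−1)/N) = 32.40 / 1.17 = 27.69
Round up: n = 28.

28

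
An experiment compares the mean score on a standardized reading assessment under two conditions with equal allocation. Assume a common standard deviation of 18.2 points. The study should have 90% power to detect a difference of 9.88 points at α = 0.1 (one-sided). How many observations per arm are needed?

For two equal groups, n per group = 2·((z_α + z_β)·σ/δ)².
z_α = 1.282; z_β = 1.282 (power 90%).
n = 2 × (2.564 × 18.2 / 9.88)² = 2 × 22.31 = 44.62
Round up: n = 45 per group.

45 per group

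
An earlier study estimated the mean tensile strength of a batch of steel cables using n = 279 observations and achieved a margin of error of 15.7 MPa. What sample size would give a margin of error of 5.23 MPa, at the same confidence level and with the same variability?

2515

Margin of error scales as 1/√n, so n₂ = n₁·(E₁/E₂)².
n₂ = 279 × (15.7/5.23)² = 279 × 9.011 = 2514.07
Round up: n₂ = 2515.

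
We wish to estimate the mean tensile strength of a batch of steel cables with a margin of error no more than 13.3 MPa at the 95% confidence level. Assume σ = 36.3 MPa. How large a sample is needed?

For a mean, the margin of error is E = z·σ/√n, so n = (zσ/E)².
At 95% confidence, z = 1.960.
n = (1.960 × 36.3 / 13.3)² = 28.62
Round up: n = 29.

29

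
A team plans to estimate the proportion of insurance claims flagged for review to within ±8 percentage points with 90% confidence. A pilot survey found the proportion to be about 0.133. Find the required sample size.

For a proportion with margin E = 0.08 at 90% confidence, z = 1.645.
n = p̂(1−p̂)(z/E)² = 0.133 × 0.867 × (1.645/0.08)² = 48.76
Round up: n = 49.

49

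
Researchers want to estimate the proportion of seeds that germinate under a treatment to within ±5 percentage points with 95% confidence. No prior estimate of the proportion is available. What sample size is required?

n = 385

For a proportion with margin E = 0.05 at 95% confidence, z = 1.960.
With no prior estimate, use p = 0.5, which maximizes p(1−p) at 0.25.
n = 0.25 × (z/E)² = 0.25 × (1.960/0.05)² = 384.16
Round up: n = 385.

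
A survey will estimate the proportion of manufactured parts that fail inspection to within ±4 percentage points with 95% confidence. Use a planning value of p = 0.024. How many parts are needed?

For a proportion with margin E = 0.04 at 95% confidence, z = 1.960.
n = p̂(1−p̂)(z/E)² = 0.024 × 0.976 × (1.960/0.04)² = 56.24
Round up: n = 57.

n = 57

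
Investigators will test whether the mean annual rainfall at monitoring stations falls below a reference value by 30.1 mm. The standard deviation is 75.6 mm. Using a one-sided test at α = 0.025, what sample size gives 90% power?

For a one-sample z-test, n = ((z_α + z_β)·σ/δ)².
z_α = 1.960 (one-sided α = 0.025); z_β = 1.282 (power 90% → β = 0.1).
n = (3.242 × 75.6 / 30.1)² = 66.30
Round up: n = 67.

67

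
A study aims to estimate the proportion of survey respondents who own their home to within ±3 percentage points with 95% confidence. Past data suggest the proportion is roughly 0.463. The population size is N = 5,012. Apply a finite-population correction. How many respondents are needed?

n = 876

For a proportion with margin E = 0.03 at 95% confidence, z = 1.960.
n = p̂(1−p̂)(z/E)² = 0.463 × 0.537 × (1.960/0.03)² = 1061.27 — call this n₀.
Finite-population correction with N = 5,012: n = n₀ / (1 + (n₀−1)/N) = 1061.27 / 1.212 = 875.64
Round up: n = 876.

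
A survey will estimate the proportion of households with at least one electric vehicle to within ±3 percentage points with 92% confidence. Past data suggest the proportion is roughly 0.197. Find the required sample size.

For a proportion with margin E = 0.03 at 92% confidence, z = 1.751.
n = p̂(1−p̂)(z/E)² = 0.197 × 0.803 × (1.751/0.03)² = 538.90
Round up: n = 539.

539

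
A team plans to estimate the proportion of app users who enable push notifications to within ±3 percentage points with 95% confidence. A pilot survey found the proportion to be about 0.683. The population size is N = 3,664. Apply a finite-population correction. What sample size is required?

739

For a proportion with margin E = 0.03 at 95% confidence, z = 1.960.
n = p̂(1−p̂)(z/E)² = 0.683 × 0.317 × (1.960/0.03)² = 924.17 — call this n₀.
Finite-population correction with N = 3,664: n = n₀ / (1 + (n₀−1)/N) = 924.17 / 1.252 = 738.15
Round up: n = 739.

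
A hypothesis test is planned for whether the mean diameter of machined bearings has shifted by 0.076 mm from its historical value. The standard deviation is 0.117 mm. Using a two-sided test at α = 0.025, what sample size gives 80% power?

23

For a one-sample z-test, n = ((z_{α/2} + z_β)·σ/δ)².
z_{α/2} = 2.241 (two-sided α = 0.025); z_β = 0.842 (power 80% → β = 0.2).
n = (3.083 × 0.117 / 0.076)² = 22.53
Round up: n = 23.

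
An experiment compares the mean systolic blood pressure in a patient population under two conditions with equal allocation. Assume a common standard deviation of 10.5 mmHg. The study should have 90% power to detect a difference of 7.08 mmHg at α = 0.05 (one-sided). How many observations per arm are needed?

38 per group

For two equal groups, n per group = 2·((z_α + z_β)·σ/δ)².
z_α = 1.645; z_β = 1.282 (power 90%).
n = 2 × (2.927 × 10.5 / 7.08)² = 2 × 18.84 = 37.68
Round up: n = 38 per group.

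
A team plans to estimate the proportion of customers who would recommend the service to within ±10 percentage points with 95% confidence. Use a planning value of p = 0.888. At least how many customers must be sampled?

39

For a proportion with margin E = 0.1 at 95% confidence, z = 1.960.
n = p̂(1−p̂)(z/E)² = 0.888 × 0.112 × (1.960/0.1)² = 38.21
Round up: n = 39.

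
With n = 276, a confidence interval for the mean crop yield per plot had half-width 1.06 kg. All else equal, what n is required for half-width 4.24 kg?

Margin of error scales as 1/√n, so n₂ = n₁·(E₁/E₂)².
n₂ = 276 × (1.06/4.24)² = 276 × 0.0625 = 17.25
Round up: n₂ = 18.

18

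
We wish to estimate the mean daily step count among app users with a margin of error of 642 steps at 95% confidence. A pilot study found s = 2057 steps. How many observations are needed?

For a mean, the margin of error is E = z·σ/√n, so n = (zσ/E)².
At 95% confidence, z = 1.960.
n = (1.960 × 2057 / 642)² = 39.44
Round up: n = 40.

n = 40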